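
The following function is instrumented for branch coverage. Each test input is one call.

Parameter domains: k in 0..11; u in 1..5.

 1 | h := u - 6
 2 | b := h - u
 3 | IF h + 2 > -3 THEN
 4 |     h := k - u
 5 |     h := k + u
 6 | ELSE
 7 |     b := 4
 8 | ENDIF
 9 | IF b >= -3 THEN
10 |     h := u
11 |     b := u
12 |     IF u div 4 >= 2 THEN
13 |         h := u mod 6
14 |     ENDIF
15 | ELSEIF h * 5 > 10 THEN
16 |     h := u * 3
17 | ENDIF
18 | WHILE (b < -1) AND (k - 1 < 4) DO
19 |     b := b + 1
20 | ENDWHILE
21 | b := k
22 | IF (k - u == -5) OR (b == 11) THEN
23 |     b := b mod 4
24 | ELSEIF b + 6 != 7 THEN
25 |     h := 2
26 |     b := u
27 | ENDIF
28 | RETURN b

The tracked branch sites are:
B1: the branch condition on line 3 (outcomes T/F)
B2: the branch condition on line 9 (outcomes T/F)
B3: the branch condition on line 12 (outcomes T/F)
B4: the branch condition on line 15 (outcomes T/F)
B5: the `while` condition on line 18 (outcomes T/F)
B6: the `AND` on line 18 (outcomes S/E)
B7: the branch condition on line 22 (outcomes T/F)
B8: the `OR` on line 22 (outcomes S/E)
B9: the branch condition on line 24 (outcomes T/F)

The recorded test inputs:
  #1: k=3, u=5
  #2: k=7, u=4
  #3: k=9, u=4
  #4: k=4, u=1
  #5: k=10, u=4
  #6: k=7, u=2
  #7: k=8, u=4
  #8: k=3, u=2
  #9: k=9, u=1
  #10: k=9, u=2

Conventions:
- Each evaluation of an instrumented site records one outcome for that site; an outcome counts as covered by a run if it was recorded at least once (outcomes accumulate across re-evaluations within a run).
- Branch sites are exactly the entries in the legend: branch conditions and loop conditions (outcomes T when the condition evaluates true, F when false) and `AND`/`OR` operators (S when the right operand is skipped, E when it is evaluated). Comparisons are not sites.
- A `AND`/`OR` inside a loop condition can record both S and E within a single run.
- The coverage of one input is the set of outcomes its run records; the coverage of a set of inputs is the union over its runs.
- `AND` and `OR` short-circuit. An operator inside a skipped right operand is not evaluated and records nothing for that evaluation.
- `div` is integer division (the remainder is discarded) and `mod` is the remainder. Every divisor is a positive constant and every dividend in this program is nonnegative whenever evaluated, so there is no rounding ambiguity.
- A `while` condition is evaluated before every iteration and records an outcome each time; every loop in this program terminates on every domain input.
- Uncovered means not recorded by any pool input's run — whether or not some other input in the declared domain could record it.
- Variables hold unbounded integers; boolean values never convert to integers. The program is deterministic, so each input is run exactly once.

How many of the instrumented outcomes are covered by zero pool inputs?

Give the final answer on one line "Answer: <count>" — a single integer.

input #1, k=3, u=5: events B1->T, B2->F, B4->T, B6->E, B5->T, B6->E, B5->T, B6->E, B5->T, B6->E, B5->T, B6->E, B5->T, B6->S, ...; outcomes B1=T, B2=F, B4=T, B5=T, B5=F, B6=S, B6=E, B7=F, B8=E, B9=T
input #2, k=7, u=4: events B1->T, B2->F, B4->T, B6->E, B5->F, B8->E, B7->F, B9->T; outcomes B1=T, B2=F, B4=T, B5=F, B6=E, B7=F, B8=E, B9=T
input #3, k=9, u=4: events B1->T, B2->F, B4->T, B6->E, B5->F, B8->E, B7->F, B9->T; outcomes B1=T, B2=F, B4=T, B5=F, B6=E, B7=F, B8=E, B9=T
input #4, k=4, u=1: events B1->F, B2->T, B3->F, B6->S, B5->F, B8->E, B7->F, B9->T; outcomes B1=F, B2=T, B3=F, B5=F, B6=S, B7=F, B8=E, B9=T
input #5, k=10, u=4: events B1->T, B2->F, B4->T, B6->E, B5->F, B8->E, B7->F, B9->T; outcomes B1=T, B2=F, B4=T, B5=F, B6=E, B7=F, B8=E, B9=T
input #6, k=7, u=2: events B1->T, B2->F, B4->T, B6->E, B5->F, B8->E, B7->F, B9->T; outcomes B1=T, B2=F, B4=T, B5=F, B6=E, B7=F, B8=E, B9=T
input #7, k=8, u=4: events B1->T, B2->F, B4->T, B6->E, B5->F, B8->E, B7->F, B9->T; outcomes B1=T, B2=F, B4=T, B5=F, B6=E, B7=F, B8=E, B9=T
input #8, k=3, u=2: events B1->T, B2->F, B4->T, B6->E, B5->T, B6->E, B5->T, B6->E, B5->T, B6->E, B5->T, B6->E, B5->T, B6->S, ...; outcomes B1=T, B2=F, B4=T, B5=T, B5=F, B6=S, B6=E, B7=F, B8=E, B9=T
input #9, k=9, u=1: events B1->F, B2->T, B3->F, B6->S, B5->F, B8->E, B7->F, B9->T; outcomes B1=F, B2=T, B3=F, B5=F, B6=S, B7=F, B8=E, B9=T
input #10, k=9, u=2: events B1->T, B2->F, B4->T, B6->E, B5->F, B8->E, B7->F, B9->T; outcomes B1=T, B2=F, B4=T, B5=F, B6=E, B7=F, B8=E, B9=T
union over the pool: B1=T, B1=F, B2=T, B2=F, B3=F, B4=T, B5=T, B5=F, B6=S, B6=E, B7=F, B8=E, B9=T
uncovered (5 of 18): B3=T, B4=F, B7=T, B8=S, B9=F

Answer: 5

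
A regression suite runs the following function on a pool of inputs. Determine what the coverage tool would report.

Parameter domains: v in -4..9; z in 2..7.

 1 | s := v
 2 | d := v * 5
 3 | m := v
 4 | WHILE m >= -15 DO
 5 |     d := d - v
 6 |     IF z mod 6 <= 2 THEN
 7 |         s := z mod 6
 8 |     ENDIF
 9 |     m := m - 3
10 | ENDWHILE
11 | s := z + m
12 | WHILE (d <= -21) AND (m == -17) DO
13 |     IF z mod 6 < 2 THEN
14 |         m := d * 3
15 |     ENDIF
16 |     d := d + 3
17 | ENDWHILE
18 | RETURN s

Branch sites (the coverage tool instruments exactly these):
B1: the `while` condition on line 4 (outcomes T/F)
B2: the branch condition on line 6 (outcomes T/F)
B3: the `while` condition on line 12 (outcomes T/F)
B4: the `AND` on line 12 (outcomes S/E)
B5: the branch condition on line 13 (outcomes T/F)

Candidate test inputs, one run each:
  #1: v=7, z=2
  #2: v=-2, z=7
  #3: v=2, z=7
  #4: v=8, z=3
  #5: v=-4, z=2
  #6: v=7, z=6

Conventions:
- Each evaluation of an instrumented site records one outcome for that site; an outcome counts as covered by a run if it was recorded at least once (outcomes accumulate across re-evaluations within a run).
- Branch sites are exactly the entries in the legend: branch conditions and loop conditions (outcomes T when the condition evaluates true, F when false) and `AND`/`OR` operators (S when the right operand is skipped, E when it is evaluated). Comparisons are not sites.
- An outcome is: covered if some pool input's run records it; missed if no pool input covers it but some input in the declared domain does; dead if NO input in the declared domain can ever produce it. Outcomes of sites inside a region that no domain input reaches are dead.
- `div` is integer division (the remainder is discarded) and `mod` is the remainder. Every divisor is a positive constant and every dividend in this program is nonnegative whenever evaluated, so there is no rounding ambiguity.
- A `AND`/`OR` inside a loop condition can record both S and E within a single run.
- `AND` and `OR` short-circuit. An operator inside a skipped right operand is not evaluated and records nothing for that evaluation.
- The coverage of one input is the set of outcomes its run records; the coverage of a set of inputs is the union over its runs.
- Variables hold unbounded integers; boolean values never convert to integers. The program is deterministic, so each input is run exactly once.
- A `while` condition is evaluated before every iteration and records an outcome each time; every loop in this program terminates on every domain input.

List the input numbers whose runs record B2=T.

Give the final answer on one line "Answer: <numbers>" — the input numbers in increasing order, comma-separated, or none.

input #1 (v=7, z=2): hits B2=T
input #2 (v=-2, z=7): hits B2=T
input #3 (v=2, z=7): hits B2=T
input #4 (v=8, z=3): never hits B2=T
input #5 (v=-4, z=2): hits B2=T
input #6 (v=7, z=6): hits B2=T

Answer: 1, 2, 3, 5, 6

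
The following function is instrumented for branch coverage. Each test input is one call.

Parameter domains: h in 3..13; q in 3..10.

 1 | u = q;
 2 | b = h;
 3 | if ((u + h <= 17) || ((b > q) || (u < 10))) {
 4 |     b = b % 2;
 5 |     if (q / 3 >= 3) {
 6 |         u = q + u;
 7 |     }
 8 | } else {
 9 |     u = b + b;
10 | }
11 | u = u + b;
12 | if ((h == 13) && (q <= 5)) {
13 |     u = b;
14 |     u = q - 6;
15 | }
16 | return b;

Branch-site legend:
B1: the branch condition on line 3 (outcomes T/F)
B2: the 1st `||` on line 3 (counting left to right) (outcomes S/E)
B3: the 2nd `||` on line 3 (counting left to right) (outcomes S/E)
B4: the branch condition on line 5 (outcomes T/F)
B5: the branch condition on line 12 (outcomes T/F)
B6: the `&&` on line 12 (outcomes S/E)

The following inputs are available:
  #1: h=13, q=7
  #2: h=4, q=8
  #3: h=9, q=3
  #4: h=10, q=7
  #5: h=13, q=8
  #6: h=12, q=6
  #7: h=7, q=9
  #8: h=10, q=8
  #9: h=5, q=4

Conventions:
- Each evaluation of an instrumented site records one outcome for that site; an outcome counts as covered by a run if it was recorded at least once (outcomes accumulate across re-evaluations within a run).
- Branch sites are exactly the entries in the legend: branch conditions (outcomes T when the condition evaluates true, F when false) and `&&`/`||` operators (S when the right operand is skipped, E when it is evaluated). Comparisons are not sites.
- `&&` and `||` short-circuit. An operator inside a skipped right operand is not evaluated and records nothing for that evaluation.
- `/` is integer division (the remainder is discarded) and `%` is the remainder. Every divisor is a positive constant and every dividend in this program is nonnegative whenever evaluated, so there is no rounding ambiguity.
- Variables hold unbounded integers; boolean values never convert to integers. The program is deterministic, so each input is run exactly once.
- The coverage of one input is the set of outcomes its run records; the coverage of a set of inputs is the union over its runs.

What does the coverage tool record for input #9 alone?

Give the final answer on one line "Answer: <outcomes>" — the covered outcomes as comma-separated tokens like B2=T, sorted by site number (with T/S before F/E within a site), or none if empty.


Running input #9 (h=5, q=4), event by event:
  B2->S, B1->T, B4->F, B6->S, B5->F
distinct outcomes covered: B1=T, B2=S, B4=F, B5=F, B6=S
Answer: B1=T, B2=S, B4=F, B5=F, B6=S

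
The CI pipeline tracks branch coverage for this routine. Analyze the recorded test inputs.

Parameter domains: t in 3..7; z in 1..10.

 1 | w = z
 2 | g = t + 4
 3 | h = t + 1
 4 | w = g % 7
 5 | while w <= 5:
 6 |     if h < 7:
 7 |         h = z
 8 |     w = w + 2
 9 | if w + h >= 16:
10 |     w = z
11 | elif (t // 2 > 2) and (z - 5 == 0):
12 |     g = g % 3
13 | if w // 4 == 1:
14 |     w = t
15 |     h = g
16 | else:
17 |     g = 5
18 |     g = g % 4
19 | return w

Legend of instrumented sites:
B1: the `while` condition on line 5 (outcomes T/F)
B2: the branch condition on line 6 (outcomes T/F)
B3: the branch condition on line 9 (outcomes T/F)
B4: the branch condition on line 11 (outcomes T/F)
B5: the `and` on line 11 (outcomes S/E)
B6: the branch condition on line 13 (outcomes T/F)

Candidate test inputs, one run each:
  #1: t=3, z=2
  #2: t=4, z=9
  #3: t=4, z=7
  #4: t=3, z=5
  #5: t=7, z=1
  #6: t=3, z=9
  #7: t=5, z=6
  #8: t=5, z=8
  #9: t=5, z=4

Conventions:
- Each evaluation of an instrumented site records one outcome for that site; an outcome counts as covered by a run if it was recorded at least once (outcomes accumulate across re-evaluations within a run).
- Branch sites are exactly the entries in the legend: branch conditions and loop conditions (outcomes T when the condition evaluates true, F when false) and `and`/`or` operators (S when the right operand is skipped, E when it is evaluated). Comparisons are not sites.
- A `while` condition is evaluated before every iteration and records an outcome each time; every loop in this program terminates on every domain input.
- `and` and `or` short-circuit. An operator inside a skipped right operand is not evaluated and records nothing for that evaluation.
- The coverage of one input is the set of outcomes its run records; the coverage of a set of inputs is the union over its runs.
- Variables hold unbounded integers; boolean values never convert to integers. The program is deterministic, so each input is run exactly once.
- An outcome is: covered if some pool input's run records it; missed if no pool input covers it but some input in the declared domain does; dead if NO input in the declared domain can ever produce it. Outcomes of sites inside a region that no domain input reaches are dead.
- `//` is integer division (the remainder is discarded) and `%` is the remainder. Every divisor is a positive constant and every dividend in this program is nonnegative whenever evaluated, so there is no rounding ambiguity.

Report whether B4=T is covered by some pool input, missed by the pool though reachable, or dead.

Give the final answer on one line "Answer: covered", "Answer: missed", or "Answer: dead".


no pool input records B4=T
but domain input (t=6, z=5) does record it -> reachable, so missed
Answer: missed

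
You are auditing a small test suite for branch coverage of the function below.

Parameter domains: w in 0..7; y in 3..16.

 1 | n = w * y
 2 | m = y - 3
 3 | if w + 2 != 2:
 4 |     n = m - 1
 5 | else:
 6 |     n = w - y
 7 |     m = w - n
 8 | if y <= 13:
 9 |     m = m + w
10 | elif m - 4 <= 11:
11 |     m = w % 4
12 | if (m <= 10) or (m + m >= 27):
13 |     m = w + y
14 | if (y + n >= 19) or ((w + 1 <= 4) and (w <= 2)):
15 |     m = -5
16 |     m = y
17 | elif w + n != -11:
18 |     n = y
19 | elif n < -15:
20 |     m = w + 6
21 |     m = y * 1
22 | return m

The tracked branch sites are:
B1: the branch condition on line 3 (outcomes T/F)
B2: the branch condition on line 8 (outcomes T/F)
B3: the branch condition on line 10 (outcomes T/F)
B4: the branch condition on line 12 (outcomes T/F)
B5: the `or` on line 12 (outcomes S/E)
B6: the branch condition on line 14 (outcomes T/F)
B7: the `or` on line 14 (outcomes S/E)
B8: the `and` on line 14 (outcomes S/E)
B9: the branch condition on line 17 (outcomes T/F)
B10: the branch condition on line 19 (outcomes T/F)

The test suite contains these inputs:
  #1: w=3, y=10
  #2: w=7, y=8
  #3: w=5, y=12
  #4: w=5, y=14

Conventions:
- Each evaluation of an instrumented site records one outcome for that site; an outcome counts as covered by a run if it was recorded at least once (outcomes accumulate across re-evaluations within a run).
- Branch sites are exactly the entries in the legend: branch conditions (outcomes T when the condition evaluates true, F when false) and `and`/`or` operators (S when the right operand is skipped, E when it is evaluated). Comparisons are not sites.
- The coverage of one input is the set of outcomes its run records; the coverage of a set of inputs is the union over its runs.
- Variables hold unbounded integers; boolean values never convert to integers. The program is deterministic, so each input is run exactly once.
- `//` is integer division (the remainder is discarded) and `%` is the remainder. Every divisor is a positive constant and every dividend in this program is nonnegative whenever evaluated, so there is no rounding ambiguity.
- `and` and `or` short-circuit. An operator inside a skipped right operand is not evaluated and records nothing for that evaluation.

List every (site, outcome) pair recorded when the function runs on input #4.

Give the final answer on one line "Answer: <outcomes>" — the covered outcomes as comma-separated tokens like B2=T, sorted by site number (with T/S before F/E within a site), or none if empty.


Tracing the run of input #4 (w=5, y=14):
  B1->T, B2->F, B3->T, B5->S, B4->T, B7->S, B6->T
deduplicating events, the covered set is: B1=T, B2=F, B3=T, B4=T, B5=S, B6=T, B7=S
Answer: B1=T, B2=F, B3=T, B4=T, B5=S, B6=T, B7=S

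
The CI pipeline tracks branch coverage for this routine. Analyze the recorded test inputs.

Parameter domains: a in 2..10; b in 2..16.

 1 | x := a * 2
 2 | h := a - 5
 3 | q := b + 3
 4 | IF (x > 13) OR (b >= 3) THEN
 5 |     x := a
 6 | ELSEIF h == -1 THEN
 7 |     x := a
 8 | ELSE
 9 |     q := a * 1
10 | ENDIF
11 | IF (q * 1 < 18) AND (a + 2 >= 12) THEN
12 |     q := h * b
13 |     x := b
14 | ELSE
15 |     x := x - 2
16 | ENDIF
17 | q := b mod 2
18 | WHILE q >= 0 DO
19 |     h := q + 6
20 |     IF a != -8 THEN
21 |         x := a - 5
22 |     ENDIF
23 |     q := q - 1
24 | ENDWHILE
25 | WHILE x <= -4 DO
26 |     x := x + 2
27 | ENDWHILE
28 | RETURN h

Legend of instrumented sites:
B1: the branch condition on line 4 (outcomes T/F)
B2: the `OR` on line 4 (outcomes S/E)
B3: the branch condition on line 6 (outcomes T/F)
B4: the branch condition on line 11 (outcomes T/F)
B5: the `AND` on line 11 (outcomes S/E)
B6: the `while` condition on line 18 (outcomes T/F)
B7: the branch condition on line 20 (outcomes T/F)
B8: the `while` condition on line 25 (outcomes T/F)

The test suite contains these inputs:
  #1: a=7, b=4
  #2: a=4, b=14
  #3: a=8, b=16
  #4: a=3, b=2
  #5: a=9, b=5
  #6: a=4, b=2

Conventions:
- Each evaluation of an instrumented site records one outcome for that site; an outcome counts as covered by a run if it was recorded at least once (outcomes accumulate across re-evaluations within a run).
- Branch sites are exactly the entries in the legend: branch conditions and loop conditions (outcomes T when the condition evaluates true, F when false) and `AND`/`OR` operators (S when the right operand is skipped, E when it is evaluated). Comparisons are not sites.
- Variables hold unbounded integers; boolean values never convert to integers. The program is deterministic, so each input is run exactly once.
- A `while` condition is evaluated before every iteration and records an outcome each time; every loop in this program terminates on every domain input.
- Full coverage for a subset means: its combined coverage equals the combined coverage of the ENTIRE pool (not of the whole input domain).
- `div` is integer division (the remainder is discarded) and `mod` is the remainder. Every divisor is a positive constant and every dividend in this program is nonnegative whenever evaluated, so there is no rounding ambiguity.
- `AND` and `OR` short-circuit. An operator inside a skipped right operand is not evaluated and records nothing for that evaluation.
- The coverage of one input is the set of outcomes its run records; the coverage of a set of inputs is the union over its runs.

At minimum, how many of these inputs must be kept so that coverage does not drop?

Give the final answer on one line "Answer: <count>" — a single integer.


test 1 (a=7, b=4) fires B2->S, B1->T, B5->E, B4->F, B6->T, B7->T, B6->F, B8->F; hits B1=T, B2=S, B4=F, B5=E, B6=T, B6=F, B7=T, B8=F
test 2 (a=4, b=14) fires B2->E, B1->T, B5->E, B4->F, B6->T, B7->T, B6->F, B8->F; hits B1=T, B2=E, B4=F, B5=E, B6=T, B6=F, B7=T, B8=F
test 3 (a=8, b=16) fires B2->S, B1->T, B5->S, B4->F, B6->T, B7->T, B6->F, B8->F; hits B1=T, B2=S, B4=F, B5=S, B6=T, B6=F, B7=T, B8=F
test 4 (a=3, b=2) fires B2->E, B1->F, B3->F, B5->E, B4->F, B6->T, B7->T, B6->F, B8->F; hits B1=F, B2=E, B3=F, B4=F, B5=E, B6=T, B6=F, B7=T, B8=F
test 5 (a=9, b=5) fires B2->S, B1->T, B5->E, B4->F, B6->T, B7->T, B6->T, B7->T, B6->F, B8->F; hits B1=T, B2=S, B4=F, B5=E, B6=T, B6=F, B7=T, B8=F
test 6 (a=4, b=2) fires B2->E, B1->F, B3->T, B5->E, B4->F, B6->T, B7->T, B6->F, B8->F; hits B1=F, B2=E, B3=T, B4=F, B5=E, B6=T, B6=F, B7=T, B8=F
pool-wide coverage (13 outcomes): B1=T, B1=F, B2=S, B2=E, B3=T, B3=F, B4=F, B5=S, B5=E, B6=T, B6=F, B7=T, B8=F
checked all size-1 subsets: none covers 13 outcomes (max 9/13)
checked all size-2 subsets: none covers 13 outcomes (max 12/13)
size 3: inputs {3, 4, 6} cover all 13 outcomes, and no lexicographically smaller subset of this size does
Answer: 3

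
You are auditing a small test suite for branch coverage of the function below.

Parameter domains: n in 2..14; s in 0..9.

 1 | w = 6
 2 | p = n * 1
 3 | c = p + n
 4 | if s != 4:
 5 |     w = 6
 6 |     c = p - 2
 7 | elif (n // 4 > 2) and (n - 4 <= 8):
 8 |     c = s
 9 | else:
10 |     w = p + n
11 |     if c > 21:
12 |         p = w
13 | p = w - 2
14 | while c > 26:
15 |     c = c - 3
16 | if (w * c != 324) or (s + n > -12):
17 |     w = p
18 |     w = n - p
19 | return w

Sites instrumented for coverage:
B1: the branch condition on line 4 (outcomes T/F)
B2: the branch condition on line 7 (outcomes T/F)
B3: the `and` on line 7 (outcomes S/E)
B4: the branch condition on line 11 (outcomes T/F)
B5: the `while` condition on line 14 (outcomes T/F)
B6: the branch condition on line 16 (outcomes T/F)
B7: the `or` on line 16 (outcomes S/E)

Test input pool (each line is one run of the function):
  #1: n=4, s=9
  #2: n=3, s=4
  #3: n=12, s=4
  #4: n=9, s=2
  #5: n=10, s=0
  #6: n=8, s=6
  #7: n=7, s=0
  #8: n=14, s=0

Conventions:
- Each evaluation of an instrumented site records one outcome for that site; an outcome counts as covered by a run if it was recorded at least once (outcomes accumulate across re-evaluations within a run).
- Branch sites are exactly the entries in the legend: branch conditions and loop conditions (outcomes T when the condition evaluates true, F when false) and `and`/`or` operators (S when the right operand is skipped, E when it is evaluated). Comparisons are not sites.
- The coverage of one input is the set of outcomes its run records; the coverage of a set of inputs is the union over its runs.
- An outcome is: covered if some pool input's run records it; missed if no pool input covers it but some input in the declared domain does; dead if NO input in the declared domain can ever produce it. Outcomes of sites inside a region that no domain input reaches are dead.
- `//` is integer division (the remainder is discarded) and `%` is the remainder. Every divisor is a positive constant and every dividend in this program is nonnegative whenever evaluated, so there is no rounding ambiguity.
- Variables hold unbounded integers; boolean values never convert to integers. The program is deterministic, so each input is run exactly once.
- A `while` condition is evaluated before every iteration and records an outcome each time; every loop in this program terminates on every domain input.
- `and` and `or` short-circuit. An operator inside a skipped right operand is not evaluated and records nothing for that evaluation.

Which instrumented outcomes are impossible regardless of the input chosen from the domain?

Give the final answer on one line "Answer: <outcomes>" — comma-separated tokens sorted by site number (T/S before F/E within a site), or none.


exhaustive pass over the 130-input domain:
  B6=F: no domain input ever produces it -> dead
  reachable outcomes have witnesses, e.g. B1=T (e.g. n=2, s=0), B1=F (e.g. n=2, s=4), B2=T (e.g. n=12, s=4), B2=F (e.g. n=2, s=4)
Answer: B6=F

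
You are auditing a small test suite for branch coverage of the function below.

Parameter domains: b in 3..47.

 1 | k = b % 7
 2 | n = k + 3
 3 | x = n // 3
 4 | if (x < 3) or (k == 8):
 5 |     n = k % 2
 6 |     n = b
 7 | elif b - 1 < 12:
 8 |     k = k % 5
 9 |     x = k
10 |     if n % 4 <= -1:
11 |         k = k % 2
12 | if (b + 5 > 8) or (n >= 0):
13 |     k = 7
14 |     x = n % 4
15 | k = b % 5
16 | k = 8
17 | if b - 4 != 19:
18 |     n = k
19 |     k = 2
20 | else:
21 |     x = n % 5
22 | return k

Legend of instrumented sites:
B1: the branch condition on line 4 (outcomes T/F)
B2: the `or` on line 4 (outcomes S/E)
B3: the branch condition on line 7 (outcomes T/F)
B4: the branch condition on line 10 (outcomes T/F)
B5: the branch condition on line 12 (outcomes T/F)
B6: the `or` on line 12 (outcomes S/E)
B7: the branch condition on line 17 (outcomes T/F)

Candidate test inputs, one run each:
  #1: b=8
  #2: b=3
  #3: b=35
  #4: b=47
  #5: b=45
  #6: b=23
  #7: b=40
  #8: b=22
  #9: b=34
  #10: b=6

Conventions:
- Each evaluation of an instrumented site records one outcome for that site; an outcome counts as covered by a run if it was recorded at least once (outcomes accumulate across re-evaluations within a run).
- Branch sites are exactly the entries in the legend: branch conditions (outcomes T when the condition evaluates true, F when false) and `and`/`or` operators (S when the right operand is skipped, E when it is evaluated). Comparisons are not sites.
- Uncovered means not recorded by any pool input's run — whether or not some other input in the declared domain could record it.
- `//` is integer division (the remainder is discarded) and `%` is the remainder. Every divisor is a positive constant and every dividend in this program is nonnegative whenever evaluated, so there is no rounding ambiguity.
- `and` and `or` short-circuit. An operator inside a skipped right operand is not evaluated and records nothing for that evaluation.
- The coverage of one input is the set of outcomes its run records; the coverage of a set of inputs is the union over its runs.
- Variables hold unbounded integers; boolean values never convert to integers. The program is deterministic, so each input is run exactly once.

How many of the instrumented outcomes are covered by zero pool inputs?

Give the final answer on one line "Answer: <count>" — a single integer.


input #1 (b=8): covers B1=T, B2=S, B5=T, B6=S, B7=T
input #2 (b=3): covers B1=T, B2=S, B5=T, B6=E, B7=T
input #3 (b=35): covers B1=T, B2=S, B5=T, B6=S, B7=T
input #4 (b=47): covers B1=T, B2=S, B5=T, B6=S, B7=T
input #5 (b=45): covers B1=T, B2=S, B5=T, B6=S, B7=T
input #6 (b=23): covers B1=T, B2=S, B5=T, B6=S, B7=F
input #7 (b=40): covers B1=T, B2=S, B5=T, B6=S, B7=T
input #8 (b=22): covers B1=T, B2=S, B5=T, B6=S, B7=T
input #9 (b=34): covers B1=F, B2=E, B3=F, B5=T, B6=S, B7=T
input #10 (b=6): covers B1=F, B2=E, B3=T, B4=F, B5=T, B6=S, B7=T
union over the pool: B1=T, B1=F, B2=S, B2=E, B3=T, B3=F, B4=F, B5=T, B6=S, B6=E, B7=T, B7=F
uncovered (2 of 14): B4=T, B5=F
Answer: 2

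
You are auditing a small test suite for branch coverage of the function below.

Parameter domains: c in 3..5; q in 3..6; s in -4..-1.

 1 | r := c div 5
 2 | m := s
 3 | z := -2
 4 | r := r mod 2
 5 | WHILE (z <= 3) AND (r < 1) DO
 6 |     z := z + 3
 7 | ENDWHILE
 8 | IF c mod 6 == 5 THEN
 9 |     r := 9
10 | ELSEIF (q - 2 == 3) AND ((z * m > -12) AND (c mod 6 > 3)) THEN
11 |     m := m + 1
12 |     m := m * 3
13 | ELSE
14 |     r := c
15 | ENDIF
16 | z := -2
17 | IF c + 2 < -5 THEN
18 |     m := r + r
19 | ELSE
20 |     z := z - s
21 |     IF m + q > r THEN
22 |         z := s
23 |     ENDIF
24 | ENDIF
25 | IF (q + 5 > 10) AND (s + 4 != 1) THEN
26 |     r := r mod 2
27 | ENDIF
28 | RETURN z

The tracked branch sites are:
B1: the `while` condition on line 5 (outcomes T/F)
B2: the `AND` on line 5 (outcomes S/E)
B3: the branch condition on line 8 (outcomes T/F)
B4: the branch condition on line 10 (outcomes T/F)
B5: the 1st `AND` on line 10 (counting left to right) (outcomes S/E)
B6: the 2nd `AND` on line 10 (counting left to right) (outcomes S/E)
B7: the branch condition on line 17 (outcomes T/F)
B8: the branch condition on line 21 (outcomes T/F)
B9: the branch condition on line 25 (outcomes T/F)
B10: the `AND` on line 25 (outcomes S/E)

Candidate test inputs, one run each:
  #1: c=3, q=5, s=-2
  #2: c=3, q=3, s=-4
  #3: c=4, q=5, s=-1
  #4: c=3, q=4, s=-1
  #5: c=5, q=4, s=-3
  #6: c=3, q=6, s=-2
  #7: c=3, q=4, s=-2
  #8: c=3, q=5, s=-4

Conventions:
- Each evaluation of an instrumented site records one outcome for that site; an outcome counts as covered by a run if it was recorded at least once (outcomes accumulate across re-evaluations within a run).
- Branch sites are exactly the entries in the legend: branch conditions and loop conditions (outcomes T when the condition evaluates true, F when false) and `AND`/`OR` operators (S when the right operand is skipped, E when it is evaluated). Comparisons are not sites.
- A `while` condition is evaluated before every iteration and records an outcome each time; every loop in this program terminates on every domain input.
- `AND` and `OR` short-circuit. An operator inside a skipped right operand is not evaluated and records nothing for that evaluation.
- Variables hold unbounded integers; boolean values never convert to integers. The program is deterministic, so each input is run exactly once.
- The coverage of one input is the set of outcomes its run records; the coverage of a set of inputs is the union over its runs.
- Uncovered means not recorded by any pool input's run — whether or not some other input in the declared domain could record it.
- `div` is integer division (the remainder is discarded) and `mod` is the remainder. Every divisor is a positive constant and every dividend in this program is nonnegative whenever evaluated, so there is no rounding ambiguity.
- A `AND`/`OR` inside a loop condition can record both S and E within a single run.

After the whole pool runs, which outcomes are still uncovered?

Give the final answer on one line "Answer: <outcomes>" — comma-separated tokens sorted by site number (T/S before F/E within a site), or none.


run #1 (c=3, q=5, s=-2) runs B2->E, B1->T, B2->E, B1->T, B2->S, B1->F, B3->F, B5->E, B6->E, B4->F, B7->F, B8->F, B10->S, B9->F; records B1=T, B1=F, B2=S, B2=E, B3=F, B4=F, B5=E, B6=E, B7=F, B8=F, B9=F, B10=S
run #2 (c=3, q=3, s=-4) runs B2->E, B1->T, B2->E, B1->T, B2->S, B1->F, B3->F, B5->S, B4->F, B7->F, B8->F, B10->S, B9->F; records B1=T, B1=F, B2=S, B2=E, B3=F, B4=F, B5=S, B7=F, B8=F, B9=F, B10=S
run #3 (c=4, q=5, s=-1) runs B2->E, B1->T, B2->E, B1->T, B2->S, B1->F, B3->F, B5->E, B6->E, B4->T, B7->F, B8->T, B10->S, B9->F; records B1=T, B1=F, B2=S, B2=E, B3=F, B4=T, B5=E, B6=E, B7=F, B8=T, B9=F, B10=S
run #4 (c=3, q=4, s=-1) runs B2->E, B1->T, B2->E, B1->T, B2->S, B1->F, B3->F, B5->S, B4->F, B7->F, B8->F, B10->S, B9->F; records B1=T, B1=F, B2=S, B2=E, B3=F, B4=F, B5=S, B7=F, B8=F, B9=F, B10=S
run #5 (c=5, q=4, s=-3) runs B2->E, B1->F, B3->T, B7->F, B8->F, B10->S, B9->F; records B1=F, B2=E, B3=T, B7=F, B8=F, B9=F, B10=S
run #6 (c=3, q=6, s=-2) runs B2->E, B1->T, B2->E, B1->T, B2->S, B1->F, B3->F, B5->S, B4->F, B7->F, B8->T, B10->E, B9->T; records B1=T, B1=F, B2=S, B2=E, B3=F, B4=F, B5=S, B7=F, B8=T, B9=T, B10=E
run #7 (c=3, q=4, s=-2) runs B2->E, B1->T, B2->E, B1->T, B2->S, B1->F, B3->F, B5->S, B4->F, B7->F, B8->F, B10->S, B9->F; records B1=T, B1=F, B2=S, B2=E, B3=F, B4=F, B5=S, B7=F, B8=F, B9=F, B10=S
run #8 (c=3, q=5, s=-4) runs B2->E, B1->T, B2->E, B1->T, B2->S, B1->F, B3->F, B5->E, B6->S, B4->F, B7->F, B8->F, B10->S, B9->F; records B1=T, B1=F, B2=S, B2=E, B3=F, B4=F, B5=E, B6=S, B7=F, B8=F, B9=F, B10=S
union over the pool: B1=T, B1=F, B2=S, B2=E, B3=T, B3=F, B4=T, B4=F, B5=S, B5=E, B6=S, B6=E, B7=F, B8=T, B8=F, B9=T, B9=F, B10=S, B10=E
uncovered (1 of 20): B7=T
Answer: B7=T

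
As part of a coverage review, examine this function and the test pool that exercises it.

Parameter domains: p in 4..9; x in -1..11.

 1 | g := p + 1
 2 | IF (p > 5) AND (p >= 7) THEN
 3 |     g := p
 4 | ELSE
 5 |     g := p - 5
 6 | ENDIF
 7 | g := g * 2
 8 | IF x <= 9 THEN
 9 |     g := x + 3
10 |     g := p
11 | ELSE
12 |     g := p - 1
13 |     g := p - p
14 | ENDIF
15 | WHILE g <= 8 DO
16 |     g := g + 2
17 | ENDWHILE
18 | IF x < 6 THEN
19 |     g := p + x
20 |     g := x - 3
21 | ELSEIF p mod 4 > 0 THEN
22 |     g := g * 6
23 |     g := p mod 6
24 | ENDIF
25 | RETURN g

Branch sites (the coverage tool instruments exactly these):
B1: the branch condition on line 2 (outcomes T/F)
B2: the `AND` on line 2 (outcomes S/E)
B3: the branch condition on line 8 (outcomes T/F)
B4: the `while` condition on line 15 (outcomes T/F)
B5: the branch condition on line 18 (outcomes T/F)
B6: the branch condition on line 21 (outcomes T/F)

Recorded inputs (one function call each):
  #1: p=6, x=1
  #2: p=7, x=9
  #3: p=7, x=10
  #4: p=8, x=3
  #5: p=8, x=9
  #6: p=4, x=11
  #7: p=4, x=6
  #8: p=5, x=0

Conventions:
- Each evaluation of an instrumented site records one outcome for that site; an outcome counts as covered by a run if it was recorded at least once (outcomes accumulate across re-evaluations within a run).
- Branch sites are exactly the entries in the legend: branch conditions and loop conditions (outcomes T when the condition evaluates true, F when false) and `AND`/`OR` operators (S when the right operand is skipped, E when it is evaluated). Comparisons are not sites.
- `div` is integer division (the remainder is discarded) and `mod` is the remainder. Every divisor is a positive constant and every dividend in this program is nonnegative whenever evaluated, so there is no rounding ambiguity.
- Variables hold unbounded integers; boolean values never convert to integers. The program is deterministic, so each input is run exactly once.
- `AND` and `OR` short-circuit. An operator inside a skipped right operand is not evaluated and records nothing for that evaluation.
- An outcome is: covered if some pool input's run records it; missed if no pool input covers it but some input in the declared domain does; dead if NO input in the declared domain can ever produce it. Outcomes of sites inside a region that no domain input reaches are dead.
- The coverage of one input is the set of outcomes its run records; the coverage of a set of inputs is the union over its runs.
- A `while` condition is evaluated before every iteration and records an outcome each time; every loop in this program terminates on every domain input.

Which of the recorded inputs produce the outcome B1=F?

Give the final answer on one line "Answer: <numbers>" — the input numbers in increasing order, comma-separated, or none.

input #1 (p=6, x=1): produces B1=F
input #2 (p=7, x=9): does not produce B1=F
input #3 (p=7, x=10): does not produce B1=F
input #4 (p=8, x=3): does not produce B1=F
input #5 (p=8, x=9): does not produce B1=F
input #6 (p=4, x=11): produces B1=F
input #7 (p=4, x=6): produces B1=F
input #8 (p=5, x=0): produces B1=F

Answer: 1, 6, 7, 8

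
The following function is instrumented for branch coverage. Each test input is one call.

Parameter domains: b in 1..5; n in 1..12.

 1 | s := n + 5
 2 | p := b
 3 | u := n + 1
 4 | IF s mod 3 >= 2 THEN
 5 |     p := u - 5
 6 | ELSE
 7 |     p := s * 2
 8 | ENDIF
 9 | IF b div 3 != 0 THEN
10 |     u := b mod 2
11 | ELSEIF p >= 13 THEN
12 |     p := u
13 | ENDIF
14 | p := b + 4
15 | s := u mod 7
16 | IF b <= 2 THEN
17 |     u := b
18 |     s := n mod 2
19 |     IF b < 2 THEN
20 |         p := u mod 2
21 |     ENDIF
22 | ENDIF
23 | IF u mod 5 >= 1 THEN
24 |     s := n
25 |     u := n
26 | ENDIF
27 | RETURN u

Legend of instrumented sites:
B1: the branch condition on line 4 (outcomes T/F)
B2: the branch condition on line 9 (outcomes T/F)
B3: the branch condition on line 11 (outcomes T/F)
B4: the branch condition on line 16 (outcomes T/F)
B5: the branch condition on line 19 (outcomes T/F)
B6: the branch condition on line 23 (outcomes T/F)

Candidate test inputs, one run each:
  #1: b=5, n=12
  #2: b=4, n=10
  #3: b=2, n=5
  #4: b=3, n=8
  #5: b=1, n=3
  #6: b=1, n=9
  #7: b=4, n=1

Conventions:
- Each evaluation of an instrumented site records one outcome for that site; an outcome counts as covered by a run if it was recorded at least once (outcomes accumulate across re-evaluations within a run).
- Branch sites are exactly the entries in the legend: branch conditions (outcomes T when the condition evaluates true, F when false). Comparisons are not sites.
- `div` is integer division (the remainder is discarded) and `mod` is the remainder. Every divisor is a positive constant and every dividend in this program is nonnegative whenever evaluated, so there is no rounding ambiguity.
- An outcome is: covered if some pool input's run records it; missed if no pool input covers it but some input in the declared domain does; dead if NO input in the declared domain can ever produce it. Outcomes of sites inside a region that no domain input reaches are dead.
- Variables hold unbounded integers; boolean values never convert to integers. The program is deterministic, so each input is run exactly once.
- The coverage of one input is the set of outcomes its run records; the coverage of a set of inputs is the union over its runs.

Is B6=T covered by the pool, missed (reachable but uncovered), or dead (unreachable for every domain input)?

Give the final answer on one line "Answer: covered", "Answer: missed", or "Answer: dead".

B6=T is recorded by pool input(s) 1, 3, 4, 5, 6 -> covered

Answer: covered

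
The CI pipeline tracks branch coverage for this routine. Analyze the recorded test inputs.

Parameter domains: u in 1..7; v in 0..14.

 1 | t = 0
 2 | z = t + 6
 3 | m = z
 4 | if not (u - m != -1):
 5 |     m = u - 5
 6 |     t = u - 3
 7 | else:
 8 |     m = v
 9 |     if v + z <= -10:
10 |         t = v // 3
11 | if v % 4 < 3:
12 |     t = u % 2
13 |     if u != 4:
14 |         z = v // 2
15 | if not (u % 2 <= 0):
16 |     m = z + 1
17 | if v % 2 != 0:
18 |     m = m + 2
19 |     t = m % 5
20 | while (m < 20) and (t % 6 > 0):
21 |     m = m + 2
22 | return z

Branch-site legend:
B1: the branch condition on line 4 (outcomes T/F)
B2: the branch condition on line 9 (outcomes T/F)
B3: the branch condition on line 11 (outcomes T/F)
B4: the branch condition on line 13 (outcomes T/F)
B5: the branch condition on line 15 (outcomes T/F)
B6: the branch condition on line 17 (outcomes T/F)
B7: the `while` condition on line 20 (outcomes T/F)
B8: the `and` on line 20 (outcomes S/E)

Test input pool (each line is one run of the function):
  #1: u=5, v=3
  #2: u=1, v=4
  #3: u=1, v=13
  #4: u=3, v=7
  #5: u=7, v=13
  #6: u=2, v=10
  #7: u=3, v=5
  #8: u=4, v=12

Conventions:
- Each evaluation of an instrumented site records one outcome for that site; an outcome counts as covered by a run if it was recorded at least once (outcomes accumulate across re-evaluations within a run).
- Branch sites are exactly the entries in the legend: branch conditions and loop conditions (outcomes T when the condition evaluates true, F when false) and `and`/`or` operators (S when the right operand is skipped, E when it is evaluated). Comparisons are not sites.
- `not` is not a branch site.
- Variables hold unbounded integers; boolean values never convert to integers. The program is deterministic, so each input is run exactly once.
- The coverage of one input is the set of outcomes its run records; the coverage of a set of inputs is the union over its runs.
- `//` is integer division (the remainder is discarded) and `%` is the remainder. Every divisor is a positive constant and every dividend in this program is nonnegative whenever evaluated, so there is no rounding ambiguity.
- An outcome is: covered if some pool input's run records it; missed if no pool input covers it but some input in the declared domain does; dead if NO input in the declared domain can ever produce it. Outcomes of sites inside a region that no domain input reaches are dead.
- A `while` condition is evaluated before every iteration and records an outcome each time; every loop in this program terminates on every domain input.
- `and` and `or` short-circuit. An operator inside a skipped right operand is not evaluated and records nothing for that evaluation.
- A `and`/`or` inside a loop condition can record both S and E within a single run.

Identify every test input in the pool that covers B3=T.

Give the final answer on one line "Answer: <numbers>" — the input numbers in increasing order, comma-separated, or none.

input #1 (u=5, v=3): misses B3=T
input #2 (u=1, v=4): covers B3=T
input #3 (u=1, v=13): covers B3=T
input #4 (u=3, v=7): misses B3=T
input #5 (u=7, v=13): covers B3=T
input #6 (u=2, v=10): covers B3=T
input #7 (u=3, v=5): covers B3=T
input #8 (u=4, v=12): covers B3=T

Answer: 2, 3, 5, 6, 7, 8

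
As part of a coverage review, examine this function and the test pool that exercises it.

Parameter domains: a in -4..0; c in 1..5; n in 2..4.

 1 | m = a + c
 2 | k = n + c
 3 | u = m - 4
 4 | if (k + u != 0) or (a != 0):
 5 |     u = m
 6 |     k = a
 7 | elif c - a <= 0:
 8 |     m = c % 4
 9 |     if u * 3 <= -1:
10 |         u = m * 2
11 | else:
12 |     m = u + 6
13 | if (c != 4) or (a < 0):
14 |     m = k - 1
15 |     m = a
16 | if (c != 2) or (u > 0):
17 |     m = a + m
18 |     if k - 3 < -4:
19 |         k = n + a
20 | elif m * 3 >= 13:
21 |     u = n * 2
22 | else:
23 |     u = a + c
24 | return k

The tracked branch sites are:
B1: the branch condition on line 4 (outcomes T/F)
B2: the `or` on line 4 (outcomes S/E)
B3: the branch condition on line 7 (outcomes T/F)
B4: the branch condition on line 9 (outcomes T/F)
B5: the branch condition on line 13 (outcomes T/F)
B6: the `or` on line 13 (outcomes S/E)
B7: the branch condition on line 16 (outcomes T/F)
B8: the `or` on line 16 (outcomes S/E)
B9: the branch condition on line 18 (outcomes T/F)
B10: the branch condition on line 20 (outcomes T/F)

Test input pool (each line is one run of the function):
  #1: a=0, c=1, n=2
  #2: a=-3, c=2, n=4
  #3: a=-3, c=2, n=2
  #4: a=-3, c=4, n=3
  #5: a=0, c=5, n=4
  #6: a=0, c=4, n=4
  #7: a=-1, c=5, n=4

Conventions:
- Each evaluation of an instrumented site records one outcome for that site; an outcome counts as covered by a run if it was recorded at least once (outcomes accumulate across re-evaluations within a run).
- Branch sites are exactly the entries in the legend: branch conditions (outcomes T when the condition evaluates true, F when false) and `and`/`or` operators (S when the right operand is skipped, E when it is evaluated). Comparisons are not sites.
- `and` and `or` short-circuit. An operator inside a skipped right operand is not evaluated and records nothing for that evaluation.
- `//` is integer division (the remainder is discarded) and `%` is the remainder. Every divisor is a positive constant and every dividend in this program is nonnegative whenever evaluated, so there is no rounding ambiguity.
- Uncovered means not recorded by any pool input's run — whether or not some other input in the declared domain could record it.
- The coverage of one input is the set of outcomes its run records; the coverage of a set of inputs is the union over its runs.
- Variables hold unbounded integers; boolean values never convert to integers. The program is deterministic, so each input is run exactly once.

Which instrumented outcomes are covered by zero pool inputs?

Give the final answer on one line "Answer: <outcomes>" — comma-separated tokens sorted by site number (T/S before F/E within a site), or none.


#1 (a=0, c=1, n=2) -> B2->E, B1->F, B3->F, B6->S, B5->T, B8->S, B7->T, B9->F; covered: B1=F, B2=E, B3=F, B5=T, B6=S, B7=T, B8=S, B9=F
#2 (a=-3, c=2, n=4) -> B2->S, B1->T, B6->S, B5->T, B8->E, B7->F, B10->F; covered: B1=T, B2=S, B5=T, B6=S, B7=F, B8=E, B10=F
#3 (a=-3, c=2, n=2) -> B2->S, B1->T, B6->S, B5->T, B8->E, B7->F, B10->F; covered: B1=T, B2=S, B5=T, B6=S, B7=F, B8=E, B10=F
#4 (a=-3, c=4, n=3) -> B2->S, B1->T, B6->E, B5->T, B8->S, B7->T, B9->T; covered: B1=T, B2=S, B5=T, B6=E, B7=T, B8=S, B9=T
#5 (a=0, c=5, n=4) -> B2->S, B1->T, B6->S, B5->T, B8->S, B7->T, B9->F; covered: B1=T, B2=S, B5=T, B6=S, B7=T, B8=S, B9=F
#6 (a=0, c=4, n=4) -> B2->S, B1->T, B6->E, B5->F, B8->S, B7->T, B9->F; covered: B1=T, B2=S, B5=F, B6=E, B7=T, B8=S, B9=F
#7 (a=-1, c=5, n=4) -> B2->S, B1->T, B6->S, B5->T, B8->S, B7->T, B9->F; covered: B1=T, B2=S, B5=T, B6=S, B7=T, B8=S, B9=F
union over the pool: B1=T, B1=F, B2=S, B2=E, B3=F, B5=T, B5=F, B6=S, B6=E, B7=T, B7=F, B8=S, B8=E, B9=T, B9=F, B10=F
uncovered (4 of 20): B3=T, B4=T, B4=F, B10=T
Answer: B3=T, B4=T, B4=F, B10=T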